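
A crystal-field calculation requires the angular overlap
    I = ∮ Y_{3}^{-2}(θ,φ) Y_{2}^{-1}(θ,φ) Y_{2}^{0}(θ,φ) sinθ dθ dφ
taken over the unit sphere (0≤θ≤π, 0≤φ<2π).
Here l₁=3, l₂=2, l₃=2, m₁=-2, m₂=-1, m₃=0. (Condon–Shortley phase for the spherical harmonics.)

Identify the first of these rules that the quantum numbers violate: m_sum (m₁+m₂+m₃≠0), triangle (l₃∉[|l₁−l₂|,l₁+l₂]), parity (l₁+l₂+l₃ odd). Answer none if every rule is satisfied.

m₁+m₂+m₃ = -2 − 1 + 0 = -3  ✗
triangle: |3−2|=1 ≤ l₃=2 ≤ 3+2=5
parity: l₁+l₂+l₃ = 7 is odd

m_sum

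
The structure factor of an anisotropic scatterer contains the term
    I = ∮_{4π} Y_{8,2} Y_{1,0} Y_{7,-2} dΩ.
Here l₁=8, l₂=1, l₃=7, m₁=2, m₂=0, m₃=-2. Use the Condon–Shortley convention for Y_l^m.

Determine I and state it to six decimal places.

0.237007

Checks pass: Σm=0; 16 even; l₃=7∈[7,9].
(2·8+1)(2·1+1)(2·7+1) = 765
Δ: 2! 14! 0! / 17! → 1/2040
sum: t=1:−1/25401600 = -1/25401600
3j²(8 1 7; 0 0 0) = Δ·Π!·Σ² = 8/255  (sign +1)
sum: t=1:−1/43545600 = -1/43545600
3j²(8 1 7; 2 0 -2) = Δ·Π!·Σ² = 1/34  (sign +1)
combine: 4πI² = 765·8/255·1/34 = 12/17
take √, sign +1: I = 0.23700703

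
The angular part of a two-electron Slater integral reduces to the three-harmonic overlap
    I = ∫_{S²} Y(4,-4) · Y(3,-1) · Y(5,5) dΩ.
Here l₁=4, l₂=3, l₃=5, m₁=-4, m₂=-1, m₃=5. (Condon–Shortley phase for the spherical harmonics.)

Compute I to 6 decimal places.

0.189625

Rules hold: Σm=0, L=12 even, 1≤5≤7.
N = 9·7·11 = 693
Δ = 2!·6!·4!/13! = 1/180180
Racah Σ t=0..2: t=0:+1/576 t=1:−1/144 t=2:+1/576 = -1/288
⇒ 3j(4 3 5; 0 0 0)² = 20/1001, sgn +1
Racah Σ t=2..2: t=2:+1/34560 = 1/34560
⇒ 3j(4 3 5; -4 -1 5)² = 14/429, sgn +1
4πI² = N·(3j₀)²·(3jₘ)² = 840/1859
I = +1·√(0.451856/4π) = 0.18962475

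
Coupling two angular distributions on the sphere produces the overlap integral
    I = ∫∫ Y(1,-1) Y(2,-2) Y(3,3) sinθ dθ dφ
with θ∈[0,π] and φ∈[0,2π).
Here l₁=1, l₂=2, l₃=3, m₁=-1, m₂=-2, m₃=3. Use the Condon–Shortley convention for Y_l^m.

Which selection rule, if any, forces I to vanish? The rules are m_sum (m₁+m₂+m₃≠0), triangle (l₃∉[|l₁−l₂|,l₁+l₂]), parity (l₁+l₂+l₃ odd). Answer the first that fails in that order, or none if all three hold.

azimuthal sum: -1 − 2 + 3 = 0  ✓
1 ≤ 3 ≤ 3 (triangle on l)  ✓
L = 1 + 2 + 3 = 6 (even)  ✓

none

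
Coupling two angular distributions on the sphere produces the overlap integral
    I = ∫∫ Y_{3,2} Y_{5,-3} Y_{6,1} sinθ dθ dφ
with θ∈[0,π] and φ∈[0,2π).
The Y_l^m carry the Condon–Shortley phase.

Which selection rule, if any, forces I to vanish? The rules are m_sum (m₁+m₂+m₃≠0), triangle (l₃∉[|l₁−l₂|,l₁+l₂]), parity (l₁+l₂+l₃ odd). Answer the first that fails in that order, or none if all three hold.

azimuthal sum: 2 − 3 + 1 = 0  ✓
2 ≤ 6 ≤ 8 (triangle on l)  ✓
L = 3 + 5 + 6 = 14 (even)  ✓

none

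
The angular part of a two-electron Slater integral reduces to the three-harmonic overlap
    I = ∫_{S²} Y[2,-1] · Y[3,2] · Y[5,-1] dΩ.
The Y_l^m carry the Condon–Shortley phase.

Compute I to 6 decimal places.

-0.117387

Rules hold: Σm=0, L=10 even, 1≤5≤5.
N = 5·7·11 = 385
Δ = 0!·4!·6!/11! = 1/2310
Racah Σ t=0..0: t=0:+1/144 = 1/144
⇒ 3j(2 3 5; 0 0 0)² = 10/231, sgn -1
Racah Σ t=0..0: t=0:+1/720 = 1/720
⇒ 3j(2 3 5; -1 2 -1)² = 4/385, sgn +1
4πI² = N·(3j₀)²·(3jₘ)² = 40/231
I = -1·√(0.17316/4π) = -0.11738675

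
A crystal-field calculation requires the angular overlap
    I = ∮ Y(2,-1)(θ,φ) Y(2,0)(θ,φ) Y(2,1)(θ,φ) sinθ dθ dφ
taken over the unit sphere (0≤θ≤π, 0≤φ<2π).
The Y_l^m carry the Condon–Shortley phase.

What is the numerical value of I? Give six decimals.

-0.090112

Rules hold: Σm=0, L=6 even, 0≤2≤4.
N = 5·5·5 = 125
Δ = 2!·2!·2!/7! = 1/630
Racah Σ t=0..2: t=0:+1/8 t=1:−1/1 t=2:+1/8 = -3/4
⇒ 3j(2 2 2; 0 0 0)² = 2/35, sgn -1
Racah Σ t=1..2: t=1:−1/2 t=2:+1/4 = -1/4
⇒ 3j(2 2 2; -1 0 1)² = 1/70, sgn +1
4πI² = N·(3j₀)²·(3jₘ)² = 5/49
I = -1·√(0.102041/4π) = -0.09011188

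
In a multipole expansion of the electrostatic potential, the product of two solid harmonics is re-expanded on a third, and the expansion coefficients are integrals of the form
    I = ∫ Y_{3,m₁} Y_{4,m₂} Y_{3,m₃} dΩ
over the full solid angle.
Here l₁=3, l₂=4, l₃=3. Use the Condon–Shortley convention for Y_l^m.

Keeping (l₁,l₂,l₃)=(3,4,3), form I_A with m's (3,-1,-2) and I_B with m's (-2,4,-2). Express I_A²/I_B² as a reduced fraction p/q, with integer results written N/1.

l's match ⇒ only the (l;m) 3-j factors differ between A and B.
A: triangle coeff Δ(3,4,3) = 1/34650; Σ_t [0,0]: t=0:+1/288 = 1/288; (3j)²=5/231 [(3 4 3; 3 -1 -2)], sign=-1
B: triangle coeff Δ(3,4,3) = 1/34650; Σ_t [4,4]: t=4:+1/576 = 1/576; (3j)²=5/99 [(3 4 3; -2 4 -2)], sign=-1
I_A²/I_B² = (5/231)/(5/99) = 3/7

3/7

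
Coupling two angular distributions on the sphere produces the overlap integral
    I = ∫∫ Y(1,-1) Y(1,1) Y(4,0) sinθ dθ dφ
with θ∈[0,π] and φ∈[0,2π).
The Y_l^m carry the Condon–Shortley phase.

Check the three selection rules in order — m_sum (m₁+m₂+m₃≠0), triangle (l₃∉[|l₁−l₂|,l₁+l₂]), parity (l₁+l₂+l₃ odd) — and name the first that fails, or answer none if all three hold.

triangle

azimuthal sum: -1 + 1 + 0 = 0  ✓
0 ≤ 4 ≤ 2 (triangle on l)  ✗
L = 1 + 1 + 4 = 6 (even)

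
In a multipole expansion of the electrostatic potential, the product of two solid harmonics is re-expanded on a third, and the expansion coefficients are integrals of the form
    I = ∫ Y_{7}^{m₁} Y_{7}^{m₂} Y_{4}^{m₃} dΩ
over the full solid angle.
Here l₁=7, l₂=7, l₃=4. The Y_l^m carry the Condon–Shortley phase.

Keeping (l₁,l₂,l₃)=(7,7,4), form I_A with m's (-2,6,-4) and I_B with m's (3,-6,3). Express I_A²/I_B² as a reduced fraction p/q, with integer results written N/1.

Shared (l₁,l₂,l₃)=(7,7,4): N and (l;000)² cancel in I_A²/I_B².
A: Δ = 10!·4!·4!/19! = 1/58198140; Racah Σ t=9..9: t=9:−1/209018880 = -1/209018880; ⇒ 3j(7 7 4; -2 6 -4)² = 25/5814, sgn -1
B: Δ = 10!·4!·4!/19! = 1/58198140; Racah Σ t=0..1: t=0:+1/522547200 t=1:−1/52254720 = -1/58060800; ⇒ 3j(7 7 4; 3 -6 3)² = 9/646, sgn +1
I_A²/I_B² = (25/5814)/(9/646) = 25/81

25/81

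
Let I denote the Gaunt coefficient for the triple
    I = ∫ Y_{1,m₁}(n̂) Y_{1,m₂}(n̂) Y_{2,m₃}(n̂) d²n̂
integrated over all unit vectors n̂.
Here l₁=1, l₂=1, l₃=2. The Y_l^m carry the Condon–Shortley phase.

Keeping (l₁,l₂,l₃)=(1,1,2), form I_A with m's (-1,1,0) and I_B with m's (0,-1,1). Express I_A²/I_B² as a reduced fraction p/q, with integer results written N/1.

l's match ⇒ only the (l;m) 3-j factors differ between A and B.
A: triangle coeff Δ(1,1,2) = 1/30; Σ_t [0,0]: t=0:+1/4 = 1/4; (3j)²=1/30 [(1 1 2; -1 1 0)], sign=+1
B: triangle coeff Δ(1,1,2) = 1/30; Σ_t [0,0]: t=0:+1/2 = 1/2; (3j)²=1/10 [(1 1 2; 0 -1 1)], sign=-1
I_A²/I_B² = (1/30)/(1/10) = 1/3

1/3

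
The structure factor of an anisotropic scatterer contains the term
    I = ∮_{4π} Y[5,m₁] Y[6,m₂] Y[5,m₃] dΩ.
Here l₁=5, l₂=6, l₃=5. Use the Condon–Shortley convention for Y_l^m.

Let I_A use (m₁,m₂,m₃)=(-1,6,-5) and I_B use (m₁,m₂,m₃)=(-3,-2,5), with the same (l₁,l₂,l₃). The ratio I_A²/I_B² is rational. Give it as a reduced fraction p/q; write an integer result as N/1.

33/70

Shared (l₁,l₂,l₃)=(5,6,5): N and (l;000)² cancel in I_A²/I_B².
A: Δ = 6!·4!·6!/17! = 1/28588560; Racah Σ t=6..6: t=6:+1/12441600 = 1/12441600; ⇒ 3j(5 6 5; -1 6 -5)² = 3/442, sgn +1
B: Δ = 6!·4!·6!/17! = 1/28588560; Racah Σ t=4..4: t=4:+1/829440 = 1/829440; ⇒ 3j(5 6 5; -3 -2 5)² = 35/2431, sgn +1
I_A²/I_B² = (3/442)/(35/2431) = 33/70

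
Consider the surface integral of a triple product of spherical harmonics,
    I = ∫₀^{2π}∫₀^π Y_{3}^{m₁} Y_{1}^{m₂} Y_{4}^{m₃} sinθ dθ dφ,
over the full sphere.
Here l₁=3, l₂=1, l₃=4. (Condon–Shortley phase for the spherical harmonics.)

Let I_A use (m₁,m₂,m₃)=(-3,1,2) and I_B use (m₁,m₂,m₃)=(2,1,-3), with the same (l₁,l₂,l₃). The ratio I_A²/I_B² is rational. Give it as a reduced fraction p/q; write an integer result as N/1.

1/21

l's match ⇒ only the (l;m) 3-j factors differ between A and B.
A: triangle coeff Δ(3,1,4) = 1/252; Σ_t [0,0]: t=0:+1/1440 = 1/1440; (3j)²=1/252 [(3 1 4; -3 1 2)], sign=+1
B: triangle coeff Δ(3,1,4) = 1/252; Σ_t [0,0]: t=0:+1/240 = 1/240; (3j)²=1/12 [(3 1 4; 2 1 -3)], sign=-1
I_A²/I_B² = (1/252)/(1/12) = 1/21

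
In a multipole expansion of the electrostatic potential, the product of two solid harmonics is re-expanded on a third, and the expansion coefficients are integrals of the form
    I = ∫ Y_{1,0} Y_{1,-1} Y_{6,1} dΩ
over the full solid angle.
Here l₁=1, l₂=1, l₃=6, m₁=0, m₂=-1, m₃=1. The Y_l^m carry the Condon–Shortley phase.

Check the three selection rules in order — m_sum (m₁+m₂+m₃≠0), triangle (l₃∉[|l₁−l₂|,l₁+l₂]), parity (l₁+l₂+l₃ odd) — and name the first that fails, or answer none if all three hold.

Σmᵢ = 0  ✓
l₃∈[|l₁−l₂|,l₁+l₂]=[0,2], have l₃=6  ✗
Σlᵢ = 8 ⇒ even

triangle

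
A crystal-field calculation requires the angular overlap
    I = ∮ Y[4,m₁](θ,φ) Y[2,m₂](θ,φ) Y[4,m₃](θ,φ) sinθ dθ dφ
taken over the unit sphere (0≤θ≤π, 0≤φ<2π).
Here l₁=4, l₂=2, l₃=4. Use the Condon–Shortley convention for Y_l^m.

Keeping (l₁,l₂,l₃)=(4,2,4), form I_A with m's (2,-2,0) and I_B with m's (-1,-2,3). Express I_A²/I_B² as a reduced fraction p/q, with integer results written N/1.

Same 4,2,4: normalisation and zero-m 3j drop out of the ratio.
A: Δ: 2! 6! 2! / 11! → 1/13860; sum: t=0:+1/192 = 1/192; 3j²(4 2 4; 2 -2 0) = Δ·Π!·Σ² = 3/77  (sign +1)
B: Δ: 2! 6! 2! / 11! → 1/13860; sum: t=0:+1/480 = 1/480; 3j²(4 2 4; -1 -2 3) = Δ·Π!·Σ² = 3/110  (sign -1)
I_A²/I_B² = (3/77)/(3/110) = 10/7

10/7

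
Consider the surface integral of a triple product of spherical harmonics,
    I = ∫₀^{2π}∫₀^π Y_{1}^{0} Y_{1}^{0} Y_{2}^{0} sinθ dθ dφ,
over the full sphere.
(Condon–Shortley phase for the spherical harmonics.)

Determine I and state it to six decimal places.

m-sum 0 ✓  L=4 even ✓  0≤2≤2 ✓
Π(2lᵢ+1) = 3×3×5 = 45
triangle coeff Δ(1,1,2) = 1/30
Σ_t [0,0]: t=0:+1/1 = 1/1
(3j)²=2/15 [(1 1 2; 0 0 0)], sign=+1
(m-triple is (0,0,0) — same symbol as above.)
⇒ 4πI² = 4/5
I = (+1)√(4/5/(4π)) = 0.25231325

0.252313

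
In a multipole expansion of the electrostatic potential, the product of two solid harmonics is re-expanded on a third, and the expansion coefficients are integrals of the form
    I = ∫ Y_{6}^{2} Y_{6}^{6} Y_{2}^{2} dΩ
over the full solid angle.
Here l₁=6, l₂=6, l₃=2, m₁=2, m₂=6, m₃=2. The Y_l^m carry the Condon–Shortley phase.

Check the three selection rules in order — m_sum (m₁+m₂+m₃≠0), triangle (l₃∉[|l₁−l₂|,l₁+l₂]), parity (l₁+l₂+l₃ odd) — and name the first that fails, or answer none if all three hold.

azimuthal sum: 2 + 6 + 2 = 10  ✗
0 ≤ 2 ≤ 12 (triangle on l)
L = 6 + 6 + 2 = 14 (even)

m_sum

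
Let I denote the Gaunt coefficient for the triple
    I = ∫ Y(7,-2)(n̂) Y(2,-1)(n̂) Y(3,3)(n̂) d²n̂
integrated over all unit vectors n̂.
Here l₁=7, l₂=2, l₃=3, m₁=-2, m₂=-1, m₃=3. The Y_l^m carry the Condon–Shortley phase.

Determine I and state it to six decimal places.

0.000000

|7−2|≤3≤7+2 violated ⇒ I = 0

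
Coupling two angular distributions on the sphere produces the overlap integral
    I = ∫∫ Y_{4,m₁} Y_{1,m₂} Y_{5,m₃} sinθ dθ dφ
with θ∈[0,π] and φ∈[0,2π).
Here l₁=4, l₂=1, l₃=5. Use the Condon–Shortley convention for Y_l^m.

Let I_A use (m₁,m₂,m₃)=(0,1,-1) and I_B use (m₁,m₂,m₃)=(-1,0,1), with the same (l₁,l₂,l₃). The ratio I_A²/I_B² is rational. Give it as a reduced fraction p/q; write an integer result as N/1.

5/8

Same 4,1,5: normalisation and zero-m 3j drop out of the ratio.
A: Δ: 0! 8! 2! / 11! → 1/495; sum: t=0:+1/1152 = 1/1152; 3j²(4 1 5; 0 1 -1) = Δ·Π!·Σ² = 1/33  (sign +1)
B: Δ: 0! 8! 2! / 11! → 1/495; sum: t=0:+1/720 = 1/720; 3j²(4 1 5; -1 0 1) = Δ·Π!·Σ² = 8/165  (sign +1)
I_A²/I_B² = (1/33)/(8/165) = 5/8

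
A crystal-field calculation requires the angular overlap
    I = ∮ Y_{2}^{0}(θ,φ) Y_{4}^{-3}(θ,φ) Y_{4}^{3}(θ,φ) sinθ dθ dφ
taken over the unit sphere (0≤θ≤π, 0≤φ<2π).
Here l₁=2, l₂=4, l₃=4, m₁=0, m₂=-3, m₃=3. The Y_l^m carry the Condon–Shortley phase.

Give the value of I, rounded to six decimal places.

Checks pass: Σm=0; 10 even; l₃=4∈[2,6].
(2·2+1)(2·4+1)(2·4+1) = 405
Δ: 2! 2! 6! / 11! → 1/13860
sum: t=0:+1/192 t=1:−1/36 t=2:+1/192 = -5/288
3j²(2 4 4; 0 0 0) = Δ·Π!·Σ² = 20/693  (sign -1)
sum: t=0:+1/480 t=1:−1/720 = 1/1440
3j²(2 4 4; 0 -3 3) = Δ·Π!·Σ² = 7/1980  (sign -1)
combine: 4πI² = 405·20/693·7/1980 = 5/121
take √, sign +1: I = 0.05734392

0.057344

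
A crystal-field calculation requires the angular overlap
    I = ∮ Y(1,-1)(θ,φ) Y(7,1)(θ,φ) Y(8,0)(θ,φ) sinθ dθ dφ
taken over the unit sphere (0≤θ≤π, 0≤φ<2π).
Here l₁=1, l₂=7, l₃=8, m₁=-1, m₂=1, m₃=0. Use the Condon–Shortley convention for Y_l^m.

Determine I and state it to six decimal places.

Rules hold: Σm=0, L=16 even, 6≤8≤8.
N = 3·15·17 = 765
Δ = 0!·2!·14!/17! = 1/2040
Racah Σ t=0..0: t=0:+1/25401600 = 1/25401600
⇒ 3j(1 7 8; 0 0 0)² = 8/255, sgn +1
Racah Σ t=0..0: t=0:+1/58060800 = 1/58060800
⇒ 3j(1 7 8; -1 1 0)² = 7/510, sgn +1
4πI² = N·(3j₀)²·(3jₘ)² = 28/85
I = +1·√(0.329412/4π) = 0.16190663

0.161907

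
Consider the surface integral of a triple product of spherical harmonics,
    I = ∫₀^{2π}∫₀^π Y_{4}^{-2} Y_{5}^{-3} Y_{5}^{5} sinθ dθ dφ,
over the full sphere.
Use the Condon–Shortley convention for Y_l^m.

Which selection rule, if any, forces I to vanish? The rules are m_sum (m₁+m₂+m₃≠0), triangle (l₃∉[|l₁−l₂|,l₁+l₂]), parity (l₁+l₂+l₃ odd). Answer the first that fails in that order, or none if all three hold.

Σmᵢ = 0  ✓
l₃∈[|l₁−l₂|,l₁+l₂]=[1,9], have l₃=5  ✓
Σlᵢ = 14 ⇒ even  ✓

none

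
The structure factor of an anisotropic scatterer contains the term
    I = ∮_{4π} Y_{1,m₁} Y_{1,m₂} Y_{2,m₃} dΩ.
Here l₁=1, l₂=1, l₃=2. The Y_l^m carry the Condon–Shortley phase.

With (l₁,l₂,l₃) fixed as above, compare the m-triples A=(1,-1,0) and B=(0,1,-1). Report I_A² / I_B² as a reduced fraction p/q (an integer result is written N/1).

1/3

l's match ⇒ only the (l;m) 3-j factors differ between A and B.
A: triangle coeff Δ(1,1,2) = 1/30; Σ_t [0,0]: t=0:+1/4 = 1/4; (3j)²=1/30 [(1 1 2; 1 -1 0)], sign=+1
B: triangle coeff Δ(1,1,2) = 1/30; Σ_t [0,0]: t=0:+1/2 = 1/2; (3j)²=1/10 [(1 1 2; 0 1 -1)], sign=-1
I_A²/I_B² = (1/30)/(1/10) = 1/3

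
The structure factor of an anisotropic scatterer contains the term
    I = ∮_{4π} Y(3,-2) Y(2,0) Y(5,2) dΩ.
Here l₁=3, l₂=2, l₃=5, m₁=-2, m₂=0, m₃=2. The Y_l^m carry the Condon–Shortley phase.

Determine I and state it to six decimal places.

0.190188

m-sum 0 ✓  L=10 even ✓  1≤5≤5 ✓
Π(2lᵢ+1) = 7×5×11 = 385
triangle coeff Δ(3,2,5) = 1/2310
Σ_t [0,0]: t=0:+1/144 = 1/144
(3j)²=10/231 [(3 2 5; 0 0 0)], sign=-1
Σ_t [0,0]: t=0:+1/480 = 1/480
(3j)²=3/110 [(3 2 5; -2 0 2)], sign=-1
⇒ 4πI² = 5/11
I = (+1)√(5/11/(4π)) = 0.19018827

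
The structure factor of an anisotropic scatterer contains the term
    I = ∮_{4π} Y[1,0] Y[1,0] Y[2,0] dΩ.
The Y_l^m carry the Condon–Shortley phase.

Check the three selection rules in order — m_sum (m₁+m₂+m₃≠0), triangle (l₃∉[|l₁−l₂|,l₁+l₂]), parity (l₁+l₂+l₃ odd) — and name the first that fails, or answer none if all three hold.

none

azimuthal sum: 0 + 0 + 0 = 0  ✓
0 ≤ 2 ≤ 2 (triangle on l)  ✓
L = 1 + 1 + 2 = 4 (even)  ✓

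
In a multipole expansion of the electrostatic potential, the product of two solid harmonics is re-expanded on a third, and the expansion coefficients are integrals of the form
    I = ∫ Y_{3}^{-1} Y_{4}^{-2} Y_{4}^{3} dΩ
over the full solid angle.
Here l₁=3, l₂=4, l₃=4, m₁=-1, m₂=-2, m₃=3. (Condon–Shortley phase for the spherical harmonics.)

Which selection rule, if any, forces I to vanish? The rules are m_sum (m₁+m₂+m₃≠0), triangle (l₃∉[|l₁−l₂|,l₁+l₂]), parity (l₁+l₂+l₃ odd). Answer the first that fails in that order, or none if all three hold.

parity

m₁+m₂+m₃ = -1 − 2 + 3 = 0  ✓
triangle: |3−4|=1 ≤ l₃=4 ≤ 3+4=7  ✓
parity: l₁+l₂+l₃ = 11 is odd  ✗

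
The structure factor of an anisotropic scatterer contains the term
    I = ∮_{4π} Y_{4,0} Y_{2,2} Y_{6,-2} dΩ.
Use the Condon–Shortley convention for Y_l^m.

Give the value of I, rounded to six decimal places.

0.133065

Rules hold: Σm=0, L=12 even, 2≤6≤6.
N = 9·5·13 = 585
Δ = 0!·8!·4!/13! = 1/6435
Racah Σ t=0..0: t=0:+1/2304 = 1/2304
⇒ 3j(4 2 6; 0 0 0)² = 5/143, sgn +1
Racah Σ t=0..0: t=0:+1/13824 = 1/13824
⇒ 3j(4 2 6; 0 2 -2)² = 14/1287, sgn +1
4πI² = N·(3j₀)²·(3jₘ)² = 350/1573
I = +1·√(0.222505/4π) = 0.13306527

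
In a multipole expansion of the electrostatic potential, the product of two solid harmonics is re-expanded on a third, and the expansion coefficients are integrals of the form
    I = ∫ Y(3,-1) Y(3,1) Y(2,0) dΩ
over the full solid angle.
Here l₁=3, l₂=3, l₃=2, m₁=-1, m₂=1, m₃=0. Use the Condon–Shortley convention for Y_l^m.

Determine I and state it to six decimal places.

m-sum 0 ✓  L=8 even ✓  0≤2≤6 ✓
Π(2lᵢ+1) = 7×7×5 = 245
triangle coeff Δ(3,3,2) = 1/3780
Σ_t [1,3]: t=1:−1/24 t=2:+1/4 t=3:−1/24 = 1/6
(3j)²=4/105 [(3 3 2; 0 0 0)], sign=+1
Σ_t [2,4]: t=2:+1/16 t=3:−1/6 t=4:+1/96 = -3/32
(3j)²=3/140 [(3 3 2; -1 1 0)], sign=-1
⇒ 4πI² = 1/5
I = (-1)√(1/5/(4π)) = -0.12615663

-0.126157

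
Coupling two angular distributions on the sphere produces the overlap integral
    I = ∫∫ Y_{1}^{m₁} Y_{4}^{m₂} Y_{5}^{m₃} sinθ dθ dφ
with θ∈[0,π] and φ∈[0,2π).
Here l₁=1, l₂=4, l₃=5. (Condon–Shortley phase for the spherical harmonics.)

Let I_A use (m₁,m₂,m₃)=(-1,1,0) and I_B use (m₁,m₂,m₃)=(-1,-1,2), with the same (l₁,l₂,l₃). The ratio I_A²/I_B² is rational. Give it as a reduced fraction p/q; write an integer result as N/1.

10/21

Shared (l₁,l₂,l₃)=(1,4,5): N and (l;000)² cancel in I_A²/I_B².
A: Δ = 0!·2!·8!/11! = 1/495; Racah Σ t=0..0: t=0:+1/1440 = 1/1440; ⇒ 3j(1 4 5; -1 1 0)² = 2/99, sgn -1
B: Δ = 0!·2!·8!/11! = 1/495; Racah Σ t=0..0: t=0:+1/1440 = 1/1440; ⇒ 3j(1 4 5; -1 -1 2)² = 7/165, sgn -1
I_A²/I_B² = (2/99)/(7/165) = 10/21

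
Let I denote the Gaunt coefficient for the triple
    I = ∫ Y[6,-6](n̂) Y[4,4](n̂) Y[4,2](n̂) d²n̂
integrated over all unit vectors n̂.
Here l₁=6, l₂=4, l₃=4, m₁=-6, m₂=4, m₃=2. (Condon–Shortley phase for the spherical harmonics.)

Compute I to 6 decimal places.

Rules hold: Σm=0, L=14 even, 2≤4≤10.
N = 13·9·9 = 1053
Δ = 6!·6!·2!/15! = 1/1261260
Racah Σ t=2..4: t=2:+1/4608 t=3:−1/1296 t=4:+1/4608 = -7/20736
⇒ 3j(6 4 4; 0 0 0)² = 20/1287, sgn -1
Racah Σ t=6..6: t=6:+1/1036800 = 1/1036800
⇒ 3j(6 4 4; -6 4 2)² = 4/195, sgn +1
4πI² = N·(3j₀)²·(3jₘ)² = 48/143
I = -1·√(0.335664/4π) = -0.16343598

-0.163436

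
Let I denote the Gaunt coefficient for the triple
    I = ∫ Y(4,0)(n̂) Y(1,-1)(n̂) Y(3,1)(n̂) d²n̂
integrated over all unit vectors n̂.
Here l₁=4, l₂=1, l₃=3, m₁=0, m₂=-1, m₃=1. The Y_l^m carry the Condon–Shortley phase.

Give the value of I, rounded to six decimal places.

Checks pass: Σm=0; 8 even; l₃=3∈[3,5].
(2·4+1)(2·1+1)(2·3+1) = 189
Δ: 2! 6! 0! / 9! → 1/252
sum: t=1:−1/36 = -1/36
3j²(4 1 3; 0 0 0) = Δ·Π!·Σ² = 4/63  (sign +1)
sum: t=0:+1/96 = 1/96
3j²(4 1 3; 0 -1 1) = Δ·Π!·Σ² = 1/42  (sign +1)
combine: 4πI² = 189·4/63·1/42 = 2/7
take √, sign +1: I = 0.15078601

0.150786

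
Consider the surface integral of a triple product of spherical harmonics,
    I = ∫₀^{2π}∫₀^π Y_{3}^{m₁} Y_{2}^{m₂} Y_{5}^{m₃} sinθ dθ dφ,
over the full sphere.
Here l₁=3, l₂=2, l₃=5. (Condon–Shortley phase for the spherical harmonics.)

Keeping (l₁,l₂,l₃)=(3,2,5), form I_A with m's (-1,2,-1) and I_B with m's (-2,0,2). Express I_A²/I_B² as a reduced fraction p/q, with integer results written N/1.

5/21

l's match ⇒ only the (l;m) 3-j factors differ between A and B.
A: triangle coeff Δ(3,2,5) = 1/2310; Σ_t [0,0]: t=0:+1/1152 = 1/1152; (3j)²=1/154 [(3 2 5; -1 2 -1)], sign=+1
B: triangle coeff Δ(3,2,5) = 1/2310; Σ_t [0,0]: t=0:+1/480 = 1/480; (3j)²=3/110 [(3 2 5; -2 0 2)], sign=-1
I_A²/I_B² = (1/154)/(3/110) = 5/21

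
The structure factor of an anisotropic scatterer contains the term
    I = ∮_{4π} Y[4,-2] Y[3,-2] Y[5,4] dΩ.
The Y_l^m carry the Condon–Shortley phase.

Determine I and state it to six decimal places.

Rules hold: Σm=0, L=12 even, 1≤5≤7.
N = 9·7·11 = 693
Δ = 2!·6!·4!/13! = 1/180180
Racah Σ t=0..2: t=0:+1/576 t=1:−1/144 t=2:+1/576 = -1/288
⇒ 3j(4 3 5; 0 0 0)² = 20/1001, sgn +1
Racah Σ t=0..1: t=0:+1/8640 t=1:−1/2880 = -1/4320
⇒ 3j(4 3 5; -2 -2 4)² = 8/429, sgn +1
4πI² = N·(3j₀)²·(3jₘ)² = 480/1859
I = +1·√(0.258203/4π) = 0.14334284

0.143343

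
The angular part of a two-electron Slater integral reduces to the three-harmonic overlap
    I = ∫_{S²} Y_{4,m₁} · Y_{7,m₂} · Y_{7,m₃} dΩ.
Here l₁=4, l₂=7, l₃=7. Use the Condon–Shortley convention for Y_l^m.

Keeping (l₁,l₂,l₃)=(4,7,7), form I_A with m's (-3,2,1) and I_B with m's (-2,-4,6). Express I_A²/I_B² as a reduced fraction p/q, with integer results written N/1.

8232/190333

Shared (l₁,l₂,l₃)=(4,7,7): N and (l;000)² cancel in I_A²/I_B².
A: Δ = 4!·4!·10!/19! = 1/58198140; Racah Σ t=3..4: t=3:−1/2488320 t=4:+1/2073600 = 1/12441600; ⇒ 3j(4 7 7; -3 2 1)² = 98/138567, sgn +1
B: Δ = 4!·4!·10!/19! = 1/58198140; Racah Σ t=2..3: t=2:+1/34836480 t=3:−1/130636800 = 11/522547200; ⇒ 3j(4 7 7; -2 -4 6)² = 1331/81396, sgn -1
I_A²/I_B² = (98/138567)/(1331/81396) = 8232/190333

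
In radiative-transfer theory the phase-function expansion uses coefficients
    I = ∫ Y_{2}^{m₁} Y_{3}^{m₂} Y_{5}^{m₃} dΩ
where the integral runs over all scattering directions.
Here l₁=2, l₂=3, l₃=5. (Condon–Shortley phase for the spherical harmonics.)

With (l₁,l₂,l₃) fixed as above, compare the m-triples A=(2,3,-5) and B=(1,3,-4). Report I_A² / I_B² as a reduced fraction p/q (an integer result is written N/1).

5/2

Shared (l₁,l₂,l₃)=(2,3,5): N and (l;000)² cancel in I_A²/I_B².
A: Δ = 0!·4!·6!/11! = 1/2310; Racah Σ t=0..0: t=0:+1/17280 = 1/17280; ⇒ 3j(2 3 5; 2 3 -5)² = 1/11, sgn +1
B: Δ = 0!·4!·6!/11! = 1/2310; Racah Σ t=0..0: t=0:+1/4320 = 1/4320; ⇒ 3j(2 3 5; 1 3 -4)² = 2/55, sgn -1
I_A²/I_B² = (1/11)/(2/55) = 5/2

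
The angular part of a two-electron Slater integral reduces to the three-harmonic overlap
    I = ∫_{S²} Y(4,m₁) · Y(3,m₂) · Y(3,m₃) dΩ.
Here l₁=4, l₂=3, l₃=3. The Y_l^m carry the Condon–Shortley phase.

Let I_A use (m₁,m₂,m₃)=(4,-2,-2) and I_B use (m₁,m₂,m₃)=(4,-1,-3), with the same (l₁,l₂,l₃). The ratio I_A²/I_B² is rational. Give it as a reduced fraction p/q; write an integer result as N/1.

Same 4,3,3: normalisation and zero-m 3j drop out of the ratio.
A: Δ: 4! 4! 2! / 11! → 1/34650; sum: t=0:+1/576 = 1/576; 3j²(4 3 3; 4 -2 -2) = Δ·Π!·Σ² = 5/99  (sign -1)
B: Δ: 4! 4! 2! / 11! → 1/34650; sum: t=0:+1/1152 = 1/1152; 3j²(4 3 3; 4 -1 -3) = Δ·Π!·Σ² = 1/33  (sign +1)
I_A²/I_B² = (5/99)/(1/33) = 5/3

5/3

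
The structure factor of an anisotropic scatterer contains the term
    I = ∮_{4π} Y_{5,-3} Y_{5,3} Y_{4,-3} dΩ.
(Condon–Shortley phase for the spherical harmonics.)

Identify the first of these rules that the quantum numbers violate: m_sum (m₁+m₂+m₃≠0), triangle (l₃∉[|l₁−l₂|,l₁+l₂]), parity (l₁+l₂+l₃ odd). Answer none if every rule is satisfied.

m₁+m₂+m₃ = -3 + 3 − 3 = -3  ✗
triangle: |5−5|=0 ≤ l₃=4 ≤ 5+5=10
parity: l₁+l₂+l₃ = 14 is even

m_sum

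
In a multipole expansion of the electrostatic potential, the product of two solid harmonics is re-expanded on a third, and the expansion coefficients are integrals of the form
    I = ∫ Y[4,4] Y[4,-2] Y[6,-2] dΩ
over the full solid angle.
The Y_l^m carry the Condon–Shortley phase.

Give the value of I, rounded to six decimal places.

-0.110189

m-sum 0 ✓  L=14 even ✓  0≤6≤8 ✓
Π(2lᵢ+1) = 9×9×13 = 1053
triangle coeff Δ(4,4,6) = 1/1261260
Σ_t [0,2]: t=0:+1/4608 t=1:−1/1296 t=2:+1/4608 = -7/20736
(3j)²=20/1287 [(4 4 6; 0 0 0)], sign=-1
Σ_t [0,0]: t=0:+1/69120 = 1/69120
(3j)²=4/429 [(4 4 6; 4 -2 -2)], sign=+1
⇒ 4πI² = 240/1573
I = (-1)√(240/1573/(4π)) = -0.11018851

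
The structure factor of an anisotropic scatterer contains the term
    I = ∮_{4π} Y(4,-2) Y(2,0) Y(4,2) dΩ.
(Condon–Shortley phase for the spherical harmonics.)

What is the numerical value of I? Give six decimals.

Rules hold: Σm=0, L=10 even, 2≤4≤6.
N = 9·5·9 = 405
Δ = 2!·6!·2!/11! = 1/13860
Racah Σ t=0..2: t=0:+1/192 t=1:−1/36 t=2:+1/192 = -5/288
⇒ 3j(4 2 4; 0 0 0)² = 20/693, sgn -1
Racah Σ t=0..2: t=0:+1/2880 t=1:−1/120 t=2:+1/192 = -1/360
⇒ 3j(4 2 4; -2 0 2)² = 16/3465, sgn -1
4πI² = N·(3j₀)²·(3jₘ)² = 320/5929
I = +1·√(0.053972/4π) = 0.06553591

0.065536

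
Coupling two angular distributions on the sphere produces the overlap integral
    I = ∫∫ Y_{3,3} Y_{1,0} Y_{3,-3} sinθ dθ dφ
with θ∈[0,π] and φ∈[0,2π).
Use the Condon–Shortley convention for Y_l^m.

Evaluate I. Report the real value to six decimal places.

0.000000

Σlᵢ=7 odd — θ-integrand is odd under cosθ→−cosθ; I=0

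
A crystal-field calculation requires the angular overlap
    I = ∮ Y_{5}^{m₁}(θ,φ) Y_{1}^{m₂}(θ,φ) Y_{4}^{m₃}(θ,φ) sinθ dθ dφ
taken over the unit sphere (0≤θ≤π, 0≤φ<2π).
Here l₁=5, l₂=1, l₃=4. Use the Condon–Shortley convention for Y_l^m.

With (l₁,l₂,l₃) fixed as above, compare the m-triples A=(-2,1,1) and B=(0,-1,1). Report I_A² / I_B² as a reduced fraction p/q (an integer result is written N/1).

Shared (l₁,l₂,l₃)=(5,1,4): N and (l;000)² cancel in I_A²/I_B².
A: Δ = 2!·8!·0!/11! = 1/495; Racah Σ t=2..2: t=2:+1/1440 = 1/1440; ⇒ 3j(5 1 4; -2 1 1)² = 7/165, sgn -1
B: Δ = 2!·8!·0!/11! = 1/495; Racah Σ t=0..0: t=0:+1/1440 = 1/1440; ⇒ 3j(5 1 4; 0 -1 1)² = 2/99, sgn -1
I_A²/I_B² = (7/165)/(2/99) = 21/10

21/10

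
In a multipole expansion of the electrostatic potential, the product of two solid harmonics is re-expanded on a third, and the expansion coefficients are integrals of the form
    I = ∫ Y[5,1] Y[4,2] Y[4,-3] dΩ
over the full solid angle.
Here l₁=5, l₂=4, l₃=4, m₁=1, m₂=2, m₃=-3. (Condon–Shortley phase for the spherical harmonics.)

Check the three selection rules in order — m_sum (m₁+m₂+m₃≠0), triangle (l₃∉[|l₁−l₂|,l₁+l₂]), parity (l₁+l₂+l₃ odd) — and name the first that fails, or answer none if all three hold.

Σmᵢ = 0  ✓
l₃∈[|l₁−l₂|,l₁+l₂]=[1,9], have l₃=4  ✓
Σlᵢ = 13 ⇒ odd  ✗

parity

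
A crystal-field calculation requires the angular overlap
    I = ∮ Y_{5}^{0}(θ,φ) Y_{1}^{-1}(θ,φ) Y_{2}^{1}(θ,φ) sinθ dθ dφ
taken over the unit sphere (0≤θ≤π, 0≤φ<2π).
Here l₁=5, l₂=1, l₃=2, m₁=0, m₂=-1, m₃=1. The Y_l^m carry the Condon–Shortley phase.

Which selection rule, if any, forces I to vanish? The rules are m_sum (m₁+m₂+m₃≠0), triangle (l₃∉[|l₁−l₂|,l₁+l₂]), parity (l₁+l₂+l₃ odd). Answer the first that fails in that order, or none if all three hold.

Σmᵢ = 0  ✓
l₃∈[|l₁−l₂|,l₁+l₂]=[4,6], have l₃=2  ✗
Σlᵢ = 8 ⇒ even

triangle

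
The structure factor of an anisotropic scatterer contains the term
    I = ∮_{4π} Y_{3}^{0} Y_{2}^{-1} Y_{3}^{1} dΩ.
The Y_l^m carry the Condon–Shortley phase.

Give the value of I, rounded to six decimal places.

m-sum 0 ✓  L=8 even ✓  1≤3≤5 ✓
Π(2lᵢ+1) = 7×5×7 = 245
triangle coeff Δ(3,2,3) = 1/3780
Σ_t [0,2]: t=0:+1/24 t=1:−1/4 t=2:+1/24 = -1/6
(3j)²=4/105 [(3 2 3; 0 0 0)], sign=+1
Σ_t [0,1]: t=0:+1/12 t=1:−1/8 = -1/24
(3j)²=1/210 [(3 2 3; 0 -1 1)], sign=-1
⇒ 4πI² = 2/45
I = (-1)√(2/45/(4π)) = -0.05947080

-0.059471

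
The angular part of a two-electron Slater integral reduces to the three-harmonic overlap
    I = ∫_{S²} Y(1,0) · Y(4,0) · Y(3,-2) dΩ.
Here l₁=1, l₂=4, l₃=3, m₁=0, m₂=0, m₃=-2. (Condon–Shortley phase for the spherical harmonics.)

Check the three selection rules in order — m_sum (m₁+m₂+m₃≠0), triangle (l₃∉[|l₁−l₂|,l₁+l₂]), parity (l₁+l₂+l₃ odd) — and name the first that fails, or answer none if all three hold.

m_sum

m₁+m₂+m₃ = 0 + 0 − 2 = -2  ✗
triangle: |1−4|=3 ≤ l₃=3 ≤ 1+4=5
parity: l₁+l₂+l₃ = 8 is even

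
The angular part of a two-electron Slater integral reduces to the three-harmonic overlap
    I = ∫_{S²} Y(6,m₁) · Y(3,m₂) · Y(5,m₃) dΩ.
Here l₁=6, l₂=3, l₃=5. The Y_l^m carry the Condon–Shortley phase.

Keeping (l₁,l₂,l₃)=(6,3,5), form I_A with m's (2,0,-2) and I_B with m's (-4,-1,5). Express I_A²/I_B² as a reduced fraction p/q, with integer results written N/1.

4/27

Same 6,3,5: normalisation and zero-m 3j drop out of the ratio.
A: Δ: 4! 8! 2! / 15! → 1/675675; sum: t=1:−1/8640 t=2:+1/5760 t=3:−1/60480 = 1/24192; 3j²(6 3 5; 2 0 -2) = Δ·Π!·Σ² = 8/3003  (sign -1)
B: Δ: 4! 8! 2! / 15! → 1/675675; sum: t=2:+1/322560 = 1/322560; 3j²(6 3 5; -4 -1 5) = Δ·Π!·Σ² = 18/1001  (sign +1)
I_A²/I_B² = (8/3003)/(18/1001) = 4/27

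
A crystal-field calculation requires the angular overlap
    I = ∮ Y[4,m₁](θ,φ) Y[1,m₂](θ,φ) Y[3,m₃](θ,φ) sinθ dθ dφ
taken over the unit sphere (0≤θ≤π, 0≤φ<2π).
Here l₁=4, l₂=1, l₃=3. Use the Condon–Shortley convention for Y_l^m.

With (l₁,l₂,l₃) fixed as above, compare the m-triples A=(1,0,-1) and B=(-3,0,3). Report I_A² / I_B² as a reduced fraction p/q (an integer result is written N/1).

15/7

l's match ⇒ only the (l;m) 3-j factors differ between A and B.
A: triangle coeff Δ(4,1,3) = 1/252; Σ_t [1,1]: t=1:−1/48 = -1/48; (3j)²=5/84 [(4 1 3; 1 0 -1)], sign=-1
B: triangle coeff Δ(4,1,3) = 1/252; Σ_t [1,1]: t=1:−1/720 = -1/720; (3j)²=1/36 [(4 1 3; -3 0 3)], sign=-1
I_A²/I_B² = (5/84)/(1/36) = 15/7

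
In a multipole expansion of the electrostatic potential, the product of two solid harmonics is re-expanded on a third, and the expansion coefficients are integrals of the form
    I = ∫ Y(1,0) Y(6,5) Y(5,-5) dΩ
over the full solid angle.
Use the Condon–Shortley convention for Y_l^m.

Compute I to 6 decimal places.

-0.135514

Checks pass: Σm=0; 12 even; l₃=5∈[5,7].
(2·1+1)(2·6+1)(2·5+1) = 429
Δ: 2! 0! 10! / 13! → 1/858
sum: t=1:−1/14400 = -1/14400
3j²(1 6 5; 0 0 0) = Δ·Π!·Σ² = 6/143  (sign +1)
sum: t=1:−1/3628800 = -1/3628800
3j²(1 6 5; 0 5 -5) = Δ·Π!·Σ² = 1/78  (sign -1)
combine: 4πI² = 429·6/143·1/78 = 3/13
take √, sign -1: I = -0.13551395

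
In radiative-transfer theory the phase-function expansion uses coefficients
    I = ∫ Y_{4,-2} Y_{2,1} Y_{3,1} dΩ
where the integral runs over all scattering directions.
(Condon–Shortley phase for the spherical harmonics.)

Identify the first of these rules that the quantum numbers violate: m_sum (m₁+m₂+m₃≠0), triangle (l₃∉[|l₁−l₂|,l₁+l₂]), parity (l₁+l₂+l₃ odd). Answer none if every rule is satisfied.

m₁+m₂+m₃ = -2 + 1 + 1 = 0  ✓
triangle: |4−2|=2 ≤ l₃=3 ≤ 4+2=6  ✓
parity: l₁+l₂+l₃ = 9 is odd  ✗

parity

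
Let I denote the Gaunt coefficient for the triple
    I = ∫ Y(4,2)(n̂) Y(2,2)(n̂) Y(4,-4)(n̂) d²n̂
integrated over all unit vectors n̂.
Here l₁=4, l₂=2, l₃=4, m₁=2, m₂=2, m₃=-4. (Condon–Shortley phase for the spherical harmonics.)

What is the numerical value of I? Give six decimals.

-0.106180

Checks pass: Σm=0; 10 even; l₃=4∈[2,6].
(2·4+1)(2·2+1)(2·4+1) = 405
Δ: 2! 6! 2! / 11! → 1/13860
sum: t=0:+1/192 t=1:−1/36 t=2:+1/192 = -5/288
3j²(4 2 4; 0 0 0) = Δ·Π!·Σ² = 20/693  (sign -1)
sum: t=2:+1/2880 = 1/2880
3j²(4 2 4; 2 2 -4) = Δ·Π!·Σ² = 2/165  (sign +1)
combine: 4πI² = 405·20/693·2/165 = 120/847
take √, sign -1: I = -0.10618031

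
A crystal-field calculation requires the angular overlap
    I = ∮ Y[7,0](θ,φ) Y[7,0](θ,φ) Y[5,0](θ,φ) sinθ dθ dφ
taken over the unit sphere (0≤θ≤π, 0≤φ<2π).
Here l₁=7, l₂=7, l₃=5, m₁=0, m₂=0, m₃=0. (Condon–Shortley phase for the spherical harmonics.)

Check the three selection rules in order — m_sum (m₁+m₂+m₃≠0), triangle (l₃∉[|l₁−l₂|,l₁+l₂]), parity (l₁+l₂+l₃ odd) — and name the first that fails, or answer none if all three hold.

Σmᵢ = 0  ✓
l₃∈[|l₁−l₂|,l₁+l₂]=[0,14], have l₃=5  ✓
Σlᵢ = 19 ⇒ odd  ✗

parity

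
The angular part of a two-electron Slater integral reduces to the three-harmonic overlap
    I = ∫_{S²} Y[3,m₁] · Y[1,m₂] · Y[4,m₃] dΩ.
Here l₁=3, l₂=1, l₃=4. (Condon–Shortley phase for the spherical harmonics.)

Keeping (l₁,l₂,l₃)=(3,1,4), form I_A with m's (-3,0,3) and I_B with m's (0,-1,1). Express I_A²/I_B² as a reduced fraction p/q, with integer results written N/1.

7/10

Same 3,1,4: normalisation and zero-m 3j drop out of the ratio.
A: Δ: 0! 6! 2! / 9! → 1/252; sum: t=0:+1/720 = 1/720; 3j²(3 1 4; -3 0 3) = Δ·Π!·Σ² = 1/36  (sign -1)
B: Δ: 0! 6! 2! / 9! → 1/252; sum: t=0:+1/72 = 1/72; 3j²(3 1 4; 0 -1 1) = Δ·Π!·Σ² = 5/126  (sign -1)
I_A²/I_B² = (1/36)/(5/126) = 7/10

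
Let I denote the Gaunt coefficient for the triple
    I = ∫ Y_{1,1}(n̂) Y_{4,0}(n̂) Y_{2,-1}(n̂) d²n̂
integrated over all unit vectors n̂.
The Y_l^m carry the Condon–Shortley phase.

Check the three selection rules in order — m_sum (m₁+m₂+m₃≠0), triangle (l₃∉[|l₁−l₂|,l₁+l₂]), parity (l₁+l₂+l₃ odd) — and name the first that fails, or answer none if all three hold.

Σmᵢ = 0  ✓
l₃∈[|l₁−l₂|,l₁+l₂]=[3,5], have l₃=2  ✗
Σlᵢ = 7 ⇒ odd

triangle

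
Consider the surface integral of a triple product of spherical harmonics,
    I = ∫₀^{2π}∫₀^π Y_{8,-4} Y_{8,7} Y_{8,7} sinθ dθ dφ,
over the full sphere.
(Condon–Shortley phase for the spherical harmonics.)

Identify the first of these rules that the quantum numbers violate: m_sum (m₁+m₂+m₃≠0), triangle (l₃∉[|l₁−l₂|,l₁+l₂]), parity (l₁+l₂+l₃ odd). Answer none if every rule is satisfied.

azimuthal sum: -4 + 7 + 7 = 10  ✗
0 ≤ 8 ≤ 16 (triangle on l)
L = 8 + 8 + 8 = 24 (even)

m_sum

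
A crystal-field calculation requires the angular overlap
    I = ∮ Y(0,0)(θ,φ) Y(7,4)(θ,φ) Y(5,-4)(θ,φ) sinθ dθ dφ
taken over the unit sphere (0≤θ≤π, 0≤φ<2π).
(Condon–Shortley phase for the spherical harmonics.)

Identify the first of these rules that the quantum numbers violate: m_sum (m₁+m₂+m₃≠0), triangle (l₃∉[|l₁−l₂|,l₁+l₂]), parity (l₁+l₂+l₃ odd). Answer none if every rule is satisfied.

triangle

Σmᵢ = 0  ✓
l₃∈[|l₁−l₂|,l₁+l₂]=[7,7], have l₃=5  ✗
Σlᵢ = 12 ⇒ even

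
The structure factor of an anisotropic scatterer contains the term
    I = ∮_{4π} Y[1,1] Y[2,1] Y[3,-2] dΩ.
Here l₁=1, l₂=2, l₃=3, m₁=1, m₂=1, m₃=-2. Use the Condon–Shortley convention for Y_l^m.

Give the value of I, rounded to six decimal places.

0.261169

Rules hold: Σm=0, L=6 even, 1≤3≤3.
N = 3·5·7 = 105
Δ = 0!·2!·4!/7! = 1/105
Racah Σ t=0..0: t=0:+1/4 = 1/4
⇒ 3j(1 2 3; 0 0 0)² = 3/35, sgn -1
Racah Σ t=0..0: t=0:+1/12 = 1/12
⇒ 3j(1 2 3; 1 1 -2)² = 2/21, sgn -1
4πI² = N·(3j₀)²·(3jₘ)² = 6/7
I = +1·√(0.857143/4π) = 0.26116903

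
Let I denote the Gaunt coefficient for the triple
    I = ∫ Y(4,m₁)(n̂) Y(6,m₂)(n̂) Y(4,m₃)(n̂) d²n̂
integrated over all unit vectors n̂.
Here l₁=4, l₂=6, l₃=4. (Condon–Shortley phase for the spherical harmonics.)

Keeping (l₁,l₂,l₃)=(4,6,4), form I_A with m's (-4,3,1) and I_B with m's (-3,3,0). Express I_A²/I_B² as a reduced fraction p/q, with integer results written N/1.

l's match ⇒ only the (l;m) 3-j factors differ between A and B.
A: triangle coeff Δ(4,6,4) = 1/1261260; Σ_t [6,6]: t=6:+1/51840 = 1/51840; (3j)²=8/429 [(4 6 4; -4 3 1)], sign=-1
B: triangle coeff Δ(4,6,4) = 1/1261260; Σ_t [5,6]: t=5:−1/11520 t=6:+1/25920 = -1/20736; (3j)²=5/429 [(4 6 4; -3 3 0)], sign=-1
I_A²/I_B² = (8/429)/(5/429) = 8/5

8/5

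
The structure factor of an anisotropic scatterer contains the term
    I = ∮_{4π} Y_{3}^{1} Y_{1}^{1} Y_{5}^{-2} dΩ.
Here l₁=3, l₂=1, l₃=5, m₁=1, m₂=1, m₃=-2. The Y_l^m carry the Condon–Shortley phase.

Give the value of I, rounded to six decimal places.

l₃=5 ∉ [2,4] — triangle fails ⇒ I = 0

0.000000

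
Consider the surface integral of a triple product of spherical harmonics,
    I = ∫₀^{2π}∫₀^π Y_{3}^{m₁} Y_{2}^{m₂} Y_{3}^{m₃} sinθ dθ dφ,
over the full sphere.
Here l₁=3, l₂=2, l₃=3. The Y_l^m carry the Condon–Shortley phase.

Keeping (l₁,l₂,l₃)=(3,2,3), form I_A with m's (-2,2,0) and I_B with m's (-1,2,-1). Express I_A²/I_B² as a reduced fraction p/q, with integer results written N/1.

5/6

Same 3,2,3: normalisation and zero-m 3j drop out of the ratio.
A: Δ: 2! 4! 2! / 9! → 1/3780; sum: t=2:+1/24 = 1/24; 3j²(3 2 3; -2 2 0) = Δ·Π!·Σ² = 1/21  (sign -1)
B: Δ: 2! 4! 2! / 9! → 1/3780; sum: t=2:+1/16 = 1/16; 3j²(3 2 3; -1 2 -1) = Δ·Π!·Σ² = 2/35  (sign +1)
I_A²/I_B² = (1/21)/(2/35) = 5/6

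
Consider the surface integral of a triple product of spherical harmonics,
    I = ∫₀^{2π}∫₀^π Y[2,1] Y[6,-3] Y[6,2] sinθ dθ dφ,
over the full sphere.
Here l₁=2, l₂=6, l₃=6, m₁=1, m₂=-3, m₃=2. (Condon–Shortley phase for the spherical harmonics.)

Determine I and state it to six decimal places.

-0.140463

Rules hold: Σm=0, L=14 even, 4≤6≤8.
N = 5·13·13 = 845
Δ = 2!·2!·10!/15! = 1/90090
Racah Σ t=0..2: t=0:+1/69120 t=1:−1/14400 t=2:+1/69120 = -7/172800
⇒ 3j(2 6 6; 0 0 0)² = 14/715, sgn -1
Racah Σ t=0..1: t=0:+1/60480 t=1:−1/161280 = 1/96768
⇒ 3j(2 6 6; 1 -3 2)² = 15/1001, sgn +1
4πI² = N·(3j₀)²·(3jₘ)² = 30/121
I = -1·√(0.247934/4π) = -0.14046335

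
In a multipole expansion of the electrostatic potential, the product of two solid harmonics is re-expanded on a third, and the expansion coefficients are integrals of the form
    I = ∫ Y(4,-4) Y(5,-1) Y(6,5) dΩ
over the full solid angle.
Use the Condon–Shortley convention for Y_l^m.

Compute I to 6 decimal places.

Σlᵢ=15 odd — θ-integrand is odd under cosθ→−cosθ; I=0

0.000000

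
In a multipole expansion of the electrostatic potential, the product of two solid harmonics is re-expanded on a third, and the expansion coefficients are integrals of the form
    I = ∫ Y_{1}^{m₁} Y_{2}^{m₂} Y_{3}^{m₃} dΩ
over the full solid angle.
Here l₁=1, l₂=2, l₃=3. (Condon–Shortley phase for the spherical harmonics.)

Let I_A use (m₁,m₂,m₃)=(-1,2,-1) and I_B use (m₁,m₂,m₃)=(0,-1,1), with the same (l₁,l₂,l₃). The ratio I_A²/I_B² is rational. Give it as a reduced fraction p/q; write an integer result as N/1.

1/8

Same 1,2,3: normalisation and zero-m 3j drop out of the ratio.
A: Δ: 0! 2! 4! / 7! → 1/105; sum: t=0:+1/48 = 1/48; 3j²(1 2 3; -1 2 -1) = Δ·Π!·Σ² = 1/105  (sign +1)
B: Δ: 0! 2! 4! / 7! → 1/105; sum: t=0:+1/6 = 1/6; 3j²(1 2 3; 0 -1 1) = Δ·Π!·Σ² = 8/105  (sign +1)
I_A²/I_B² = (1/105)/(8/105) = 1/8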